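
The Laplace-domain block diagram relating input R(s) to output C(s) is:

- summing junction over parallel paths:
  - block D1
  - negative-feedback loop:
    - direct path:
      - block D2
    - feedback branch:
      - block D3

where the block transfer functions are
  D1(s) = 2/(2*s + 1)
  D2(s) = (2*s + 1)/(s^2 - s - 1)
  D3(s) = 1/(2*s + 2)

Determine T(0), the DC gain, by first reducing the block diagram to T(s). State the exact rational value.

First reduce the diagram to T(s).

Step 1. collapse the loop (D2 forward, D3 return): (4*s^2 + 6*s + 2)/(2*s^3 - 2*s - 1)
Step 2. combine D1, [D2/(1+D2*D3)] in parallel: (12*s^3 + 16*s^2 + 6*s)/(4*s^4 + 2*s^3 - 4*s^2 - 4*s - 1)
That last expression is T(s); at s = 0 only the constant terms survive, so T(0) = 0/(-1) = 0.

Answer: 0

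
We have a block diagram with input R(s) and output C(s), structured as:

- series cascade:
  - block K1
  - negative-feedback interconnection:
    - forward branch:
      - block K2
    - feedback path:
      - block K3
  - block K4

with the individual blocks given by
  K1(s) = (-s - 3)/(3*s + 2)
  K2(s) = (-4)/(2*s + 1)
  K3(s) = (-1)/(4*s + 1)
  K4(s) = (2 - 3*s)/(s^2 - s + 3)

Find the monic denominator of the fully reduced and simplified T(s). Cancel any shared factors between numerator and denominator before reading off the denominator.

Step 1. reduce the feedback loop with forward K2 and return K3 gives (-16*s - 4)/(8*s^2 + 6*s + 5)
Step 2. combine K1, [K2/(1+K2*K3)], K4 in series gives (-48*s^3 - 124*s^2 + 68*s + 24)/(24*s^5 + 10*s^4 + 65*s^3 + 85*s^2 + 71*s + 30)
No further cancellation is possible in the step-2 result, so that is T(s). Its denominator becomes monic after dividing by the leading coefficient 24.

Hence the answer: s^5 + 5*s^4/12 + 65*s^3/24 + 85*s^2/24 + 71*s/24 + 5/4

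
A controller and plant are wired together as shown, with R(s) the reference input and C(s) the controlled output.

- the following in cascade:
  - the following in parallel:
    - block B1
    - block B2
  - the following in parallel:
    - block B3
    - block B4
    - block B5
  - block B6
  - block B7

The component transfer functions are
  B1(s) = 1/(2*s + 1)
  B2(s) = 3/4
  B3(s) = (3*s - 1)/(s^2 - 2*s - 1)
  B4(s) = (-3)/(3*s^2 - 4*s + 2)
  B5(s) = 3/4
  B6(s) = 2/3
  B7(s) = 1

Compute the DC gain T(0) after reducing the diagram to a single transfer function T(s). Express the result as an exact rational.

Reducing step by step:

Step 1: add B1, B2 (parallel): (6*s + 7)/(8*s + 4)
Step 2: sum the parallel branches B3, B4, B5: (9*s^4 + 6*s^3 - 51*s^2 + 64*s - 2)/(12*s^4 - 40*s^3 + 28*s^2 - 8)
Step 3: series reduction of (B1+B2), (B3+B4+B5), B6, B7: (54*s^5 + 99*s^4 - 264*s^3 + 27*s^2 + 436*s - 14)/(144*s^5 - 408*s^4 + 96*s^3 + 168*s^2 - 96*s - 48)
The step-3 result is T(s). Setting s = 0: T(0) = -14/(-48) = 7/24.

Answer: 7/24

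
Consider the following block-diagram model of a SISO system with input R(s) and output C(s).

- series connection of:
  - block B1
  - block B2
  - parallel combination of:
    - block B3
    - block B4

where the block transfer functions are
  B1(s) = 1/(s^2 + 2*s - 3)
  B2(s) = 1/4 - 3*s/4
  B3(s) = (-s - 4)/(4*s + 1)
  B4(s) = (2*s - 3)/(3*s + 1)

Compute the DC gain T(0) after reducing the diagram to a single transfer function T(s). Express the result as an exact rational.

Reducing step by step:

(1) add B3, B4 (parallel); result (5*s^2 - 23*s - 7)/(12*s^2 + 7*s + 1)
(2) series reduction of B1, B2, (B3+B4); result (-15*s^3 + 74*s^2 - 2*s - 7)/(48*s^4 + 124*s^3 - 84*s^2 - 76*s - 12)
Step 2 gives the overall T(s). Then T(0) = -7/(-12) = 7/12.

Answer: 7/12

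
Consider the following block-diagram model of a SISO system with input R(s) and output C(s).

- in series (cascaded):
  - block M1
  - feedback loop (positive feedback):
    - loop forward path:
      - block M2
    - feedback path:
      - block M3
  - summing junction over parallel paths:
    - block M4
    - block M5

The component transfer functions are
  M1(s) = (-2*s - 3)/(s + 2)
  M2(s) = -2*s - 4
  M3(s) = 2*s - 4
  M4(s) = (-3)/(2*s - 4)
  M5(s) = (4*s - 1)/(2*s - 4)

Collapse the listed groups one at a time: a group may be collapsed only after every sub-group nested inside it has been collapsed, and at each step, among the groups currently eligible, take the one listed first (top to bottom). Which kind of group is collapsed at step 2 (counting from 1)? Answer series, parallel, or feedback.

Reducing step by step:

(1) collapse the loop (M2 forward, M3 return)
(2) add M4, M5 (parallel)
(3) series reduction of M1, [M2/(1-M2*M3)], (M4+M5)
At step 2 the group reduced is parallel.

Answer: parallel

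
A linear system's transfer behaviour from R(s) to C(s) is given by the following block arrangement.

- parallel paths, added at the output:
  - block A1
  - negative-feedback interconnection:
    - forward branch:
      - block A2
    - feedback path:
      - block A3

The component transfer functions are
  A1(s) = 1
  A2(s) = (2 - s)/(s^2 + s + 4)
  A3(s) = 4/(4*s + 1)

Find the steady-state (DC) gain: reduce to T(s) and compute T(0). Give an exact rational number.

Reducing step by step:

Step 1. reduce the feedback loop with forward A2 and return A3: (-4*s^2 + 7*s + 2)/(4*s^3 + 5*s^2 + 13*s + 12)
Step 2. parallel reduction of A1, [A2/(1+A2*A3)]: (4*s^3 + s^2 + 20*s + 14)/(4*s^3 + 5*s^2 + 13*s + 12)
The step-2 result is T(s). Setting s = 0: T(0) = 14/12 = 7/6.

Answer: 7/6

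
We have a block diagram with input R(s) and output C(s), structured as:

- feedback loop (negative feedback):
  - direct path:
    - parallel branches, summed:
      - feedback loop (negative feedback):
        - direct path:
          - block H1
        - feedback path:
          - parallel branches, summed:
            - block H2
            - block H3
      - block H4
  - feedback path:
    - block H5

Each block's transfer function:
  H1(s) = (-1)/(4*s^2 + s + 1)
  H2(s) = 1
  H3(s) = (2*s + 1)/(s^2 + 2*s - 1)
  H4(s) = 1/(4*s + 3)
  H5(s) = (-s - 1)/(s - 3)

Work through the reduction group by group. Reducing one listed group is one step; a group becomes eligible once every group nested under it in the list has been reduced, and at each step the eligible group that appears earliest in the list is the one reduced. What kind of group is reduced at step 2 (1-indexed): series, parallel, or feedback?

Answer: feedback

Working:
1. add H2, H3 (parallel)
2. apply the feedback formula to H1, (H2+H3)
3. add [H1/(1+H1*(H2+H3))], H4 (parallel)
4. close the feedback loop around ([H1/(1+H1*(H2+H3))]+H4), H5
The group at step 2 is a feedback group.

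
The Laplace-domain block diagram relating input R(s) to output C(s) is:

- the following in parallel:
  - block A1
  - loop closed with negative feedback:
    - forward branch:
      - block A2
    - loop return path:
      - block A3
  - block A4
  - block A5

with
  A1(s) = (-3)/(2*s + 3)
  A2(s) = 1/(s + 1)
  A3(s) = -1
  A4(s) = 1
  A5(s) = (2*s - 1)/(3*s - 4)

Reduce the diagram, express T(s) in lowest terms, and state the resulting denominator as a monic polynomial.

Answer: s^3 + s^2/6 - 2*s

Working:
1. reduce the feedback loop with forward A2 and return A3; result 1/s
2. add A1, [A2/(1+A2*A3)], A4, A5 (parallel); result (10*s^3 + 2*s^2 - 2*s - 12)/(6*s^3 + s^2 - 12*s)
No further cancellation is possible in the step-2 result, so that is T(s). Its denominator becomes monic after dividing by the leading coefficient 6.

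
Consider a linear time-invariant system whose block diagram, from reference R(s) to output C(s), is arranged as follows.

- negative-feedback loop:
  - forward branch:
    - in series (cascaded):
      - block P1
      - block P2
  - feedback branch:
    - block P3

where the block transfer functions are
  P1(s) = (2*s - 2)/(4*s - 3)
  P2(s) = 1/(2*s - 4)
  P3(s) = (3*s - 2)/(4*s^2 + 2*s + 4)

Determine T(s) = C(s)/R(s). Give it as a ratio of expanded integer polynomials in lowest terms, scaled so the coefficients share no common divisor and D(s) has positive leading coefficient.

[1] cascade P1, P2 = (s - 1)/(4*s^2 - 11*s + 6)
[2] feedback reduction of (P1*P2), P3, which is the overall transfer function T(s) = C(s)/R(s) in lowest terms

Therefore the answer is (4*s^3 - 2*s^2 + 2*s - 4)/(16*s^4 - 36*s^3 + 21*s^2 - 37*s + 26).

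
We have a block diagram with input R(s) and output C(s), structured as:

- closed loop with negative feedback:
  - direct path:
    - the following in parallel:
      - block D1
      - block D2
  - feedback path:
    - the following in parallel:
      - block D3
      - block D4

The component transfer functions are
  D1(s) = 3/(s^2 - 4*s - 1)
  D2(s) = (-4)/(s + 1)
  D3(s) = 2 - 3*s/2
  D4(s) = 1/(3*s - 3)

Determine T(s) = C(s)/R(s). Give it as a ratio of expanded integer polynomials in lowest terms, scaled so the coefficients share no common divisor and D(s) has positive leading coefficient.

The answer is (-24*s^3 + 138*s^2 - 72*s - 42)/(42*s^4 - 279*s^3 + 364*s^2 - 19*s - 64).

Reasoning:
Step 1: sum the parallel branches D1, D2, giving (-4*s^2 + 19*s + 7)/(s^3 - 3*s^2 - 5*s - 1)
Step 2: combine D3, D4 in parallel, giving (-9*s^2 + 21*s - 10)/(6*s - 6)
Step 3: feedback reduction of (D1+D2), (D3+D4), which is the overall transfer function T(s) = C(s)/R(s) in lowest terms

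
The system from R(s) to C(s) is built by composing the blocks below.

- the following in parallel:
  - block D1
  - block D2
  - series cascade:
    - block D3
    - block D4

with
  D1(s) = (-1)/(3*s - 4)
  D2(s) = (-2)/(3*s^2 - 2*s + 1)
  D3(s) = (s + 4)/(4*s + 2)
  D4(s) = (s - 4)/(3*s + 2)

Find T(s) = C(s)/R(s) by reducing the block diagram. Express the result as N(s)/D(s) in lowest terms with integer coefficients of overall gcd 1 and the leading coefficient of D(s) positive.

Step 1 - combine D3, D4 in series, giving (s^2 - 16)/(12*s^2 + 14*s + 4)
Step 2 - sum the parallel branches D1, D2, (D3*D4), giving the overall T(s)

Final answer: (9*s^5 - 54*s^4 - 223*s^3 + 300*s^2 - 94*s + 92)/(108*s^5 - 90*s^4 - 84*s^3 + 34*s^2 - 12*s - 16)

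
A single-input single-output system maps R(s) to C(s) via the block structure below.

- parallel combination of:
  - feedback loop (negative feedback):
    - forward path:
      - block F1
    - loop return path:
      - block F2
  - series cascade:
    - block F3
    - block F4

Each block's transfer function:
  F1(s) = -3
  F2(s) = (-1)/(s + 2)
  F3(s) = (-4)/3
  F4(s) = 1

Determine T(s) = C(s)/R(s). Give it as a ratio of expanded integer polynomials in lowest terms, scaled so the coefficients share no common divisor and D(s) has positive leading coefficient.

First reduce the diagram to T(s).

[1] reduce the feedback loop with forward F1 and return F2 = (-3*s - 6)/(s + 5)
[2] cascade F3, F4 = (-4)/3
[3] parallel reduction of [F1/(1+F1*F2)], (F3*F4) - this is the overall T(s), already in the required normalized form

Answer: (-13*s - 38)/(3*s + 15)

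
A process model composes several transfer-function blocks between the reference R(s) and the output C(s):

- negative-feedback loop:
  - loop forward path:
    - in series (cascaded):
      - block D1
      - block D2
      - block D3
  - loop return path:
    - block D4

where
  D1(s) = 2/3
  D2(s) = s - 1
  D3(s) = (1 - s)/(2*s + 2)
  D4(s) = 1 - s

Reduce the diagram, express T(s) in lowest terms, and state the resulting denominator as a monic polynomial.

The answer is s^3 - 3*s^2 + 6*s + 2.

Reasoning:
1. combine D1, D2, D3 in series: (-s^2 + 2*s - 1)/(3*s + 3)
2. collapse the loop ((D1*D2*D3) forward, D4 return): (-s^2 + 2*s - 1)/(s^3 - 3*s^2 + 6*s + 2)
No further cancellation is possible in the step-2 result, so that is T(s). Its denominator is already monic.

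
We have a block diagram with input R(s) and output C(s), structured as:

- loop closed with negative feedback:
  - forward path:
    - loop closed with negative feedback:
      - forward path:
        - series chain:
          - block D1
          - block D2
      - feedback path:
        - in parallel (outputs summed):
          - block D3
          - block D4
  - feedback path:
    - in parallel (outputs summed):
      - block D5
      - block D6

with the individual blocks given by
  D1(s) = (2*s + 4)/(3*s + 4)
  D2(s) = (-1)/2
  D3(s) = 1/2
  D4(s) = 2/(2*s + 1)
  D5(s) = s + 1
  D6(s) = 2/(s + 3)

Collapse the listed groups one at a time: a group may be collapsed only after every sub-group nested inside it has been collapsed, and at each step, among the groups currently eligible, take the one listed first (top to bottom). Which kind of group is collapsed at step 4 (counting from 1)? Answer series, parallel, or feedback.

Step 1. combine D1, D2 in series
Step 2. combine D3, D4 in parallel
Step 3. close the feedback loop around (D1*D2), (D3+D4)
Step 4. sum the parallel branches D5, D6
Step 5. collapse the loop ([(D1*D2)/(1+(D1*D2)*(D3+D4))] forward, (D5+D6) return)
Step 4: parallel.

Hence the answer: parallel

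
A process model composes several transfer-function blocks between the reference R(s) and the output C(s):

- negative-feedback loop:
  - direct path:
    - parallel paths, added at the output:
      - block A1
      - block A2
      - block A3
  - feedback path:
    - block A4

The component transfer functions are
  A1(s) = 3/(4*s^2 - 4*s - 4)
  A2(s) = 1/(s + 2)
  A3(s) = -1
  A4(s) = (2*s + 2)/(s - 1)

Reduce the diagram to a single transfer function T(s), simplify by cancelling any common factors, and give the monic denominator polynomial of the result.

(1) parallel reduction of A1, A2, A3: (-4*s^3 + 11*s + 10)/(4*s^3 + 4*s^2 - 12*s - 8)
(2) close the feedback loop around (A1+A2+A3), A4: (4*s^4 - 4*s^3 - 11*s^2 + s + 10)/(4*s^4 + 8*s^3 - 6*s^2 - 46*s - 28)
Step 2 gives the fully reduced T(s), with no common factor left to cancel. The denominator's leading coefficient is 4, so divide each of its coefficients by 4 to get the monic form.

Final answer: s^4 + 2*s^3 - 3*s^2/2 - 23*s/2 - 7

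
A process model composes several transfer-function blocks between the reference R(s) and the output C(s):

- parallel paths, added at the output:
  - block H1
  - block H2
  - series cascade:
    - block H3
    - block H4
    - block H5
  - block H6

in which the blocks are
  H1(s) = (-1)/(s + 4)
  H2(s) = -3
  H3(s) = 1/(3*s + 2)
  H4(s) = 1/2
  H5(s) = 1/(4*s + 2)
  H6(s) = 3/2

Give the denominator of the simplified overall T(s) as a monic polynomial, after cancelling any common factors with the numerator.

First reduce the diagram to T(s).

Step 1. multiply H3, H4, H5 (series) = 1/(24*s^2 + 28*s + 8)
Step 2. combine H1, H2, (H3*H4*H5), H6 in parallel = (-36*s^3 - 210*s^2 - 207*s - 52)/(24*s^3 + 124*s^2 + 120*s + 32)
No further cancellation is possible in the step-2 result, so that is T(s). Its denominator becomes monic after dividing by the leading coefficient 24.

Answer: s^3 + 31*s^2/6 + 5*s + 4/3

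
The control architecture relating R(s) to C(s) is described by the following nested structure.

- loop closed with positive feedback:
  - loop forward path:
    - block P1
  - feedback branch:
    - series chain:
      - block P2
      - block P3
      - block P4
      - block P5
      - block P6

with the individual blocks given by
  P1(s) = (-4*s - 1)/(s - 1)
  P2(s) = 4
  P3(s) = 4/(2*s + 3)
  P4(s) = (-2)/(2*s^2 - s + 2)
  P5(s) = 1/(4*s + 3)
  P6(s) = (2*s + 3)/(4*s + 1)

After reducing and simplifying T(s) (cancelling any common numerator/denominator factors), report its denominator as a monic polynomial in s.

Answer: s^4 - 3*s^3/4 + 3*s^2/8 + s/8 - 19/4

Working:
Step 1 - multiply P2, P3, P4, P5, P6 (series) -> (-32)/(32*s^4 + 16*s^3 + 22*s^2 + 29*s + 6)
Step 2 - close the feedback loop around P1, (P2*P3*P4*P5*P6) -> (-32*s^4 - 16*s^3 - 22*s^2 - 29*s - 6)/(8*s^4 - 6*s^3 + 3*s^2 + s - 38)
Step 2 gives the fully reduced T(s), with no common factor left to cancel. The denominator's leading coefficient is 8, so divide each of its coefficients by 8 to get the monic form.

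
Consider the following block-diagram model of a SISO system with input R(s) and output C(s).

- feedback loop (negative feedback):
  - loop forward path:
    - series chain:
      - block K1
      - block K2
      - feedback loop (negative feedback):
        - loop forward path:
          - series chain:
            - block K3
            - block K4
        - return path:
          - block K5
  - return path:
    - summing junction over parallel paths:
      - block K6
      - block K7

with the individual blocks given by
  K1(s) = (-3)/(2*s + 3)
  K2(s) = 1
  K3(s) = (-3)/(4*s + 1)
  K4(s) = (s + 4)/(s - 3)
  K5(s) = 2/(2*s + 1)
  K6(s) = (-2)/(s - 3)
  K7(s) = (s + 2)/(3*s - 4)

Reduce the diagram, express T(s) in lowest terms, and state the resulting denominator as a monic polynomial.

Answer: s^6 - 61*s^5/12 + 11*s^4/8 + 371*s^3/24 - 113*s^2/16 - 171*s/16 - 75/4

Working:
Step 1 - combine K3, K4 in series, giving (-3*s - 12)/(4*s^2 - 11*s - 3)
Step 2 - apply the feedback formula to (K3*K4), K5, giving (-6*s^2 - 27*s - 12)/(8*s^3 - 18*s^2 - 23*s - 27)
Step 3 - multiply K1, K2, [(K3*K4)/(1+(K3*K4)*K5)] (series), giving (18*s^2 + 81*s + 36)/(16*s^4 - 12*s^3 - 100*s^2 - 123*s - 81)
Step 4 - sum the parallel branches K6, K7, giving (s^2 - 7*s + 2)/(3*s^2 - 13*s + 12)
Step 5 - apply the feedback formula to (K1*K2*[(K3*K4)/(1+(K3*K4)*K5)]), (K6+K7), giving (54*s^4 + 9*s^3 - 729*s^2 + 504*s + 432)/(48*s^6 - 244*s^5 + 66*s^4 + 742*s^3 - 339*s^2 - 513*s - 900)
Step 5 gives the fully reduced T(s), with no common factor left to cancel. The denominator's leading coefficient is 48, so divide each of its coefficients by 48 to get the monic form.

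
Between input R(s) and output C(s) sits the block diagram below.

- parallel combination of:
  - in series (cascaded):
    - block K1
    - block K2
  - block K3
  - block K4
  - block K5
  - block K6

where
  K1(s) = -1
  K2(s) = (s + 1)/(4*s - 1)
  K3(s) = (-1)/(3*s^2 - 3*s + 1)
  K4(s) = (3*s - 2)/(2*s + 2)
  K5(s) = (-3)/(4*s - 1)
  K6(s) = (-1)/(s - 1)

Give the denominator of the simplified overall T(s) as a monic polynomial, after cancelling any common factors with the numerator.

Answer: s^5 - 5*s^4/4 - 5*s^3/12 + 7*s^2/6 - 7*s/12 + 1/12

Working:
1. series reduction of K1, K2 -> (-s - 1)/(4*s - 1)
2. parallel reduction of (K1*K2), K3, K4, K5, K6 -> (30*s^5 - 147*s^4 + 146*s^3 - 40*s^2 - 7*s + 6)/(24*s^5 - 30*s^4 - 10*s^3 + 28*s^2 - 14*s + 2)
Step 2 gives the fully reduced T(s), with no common factor left to cancel. The denominator's leading coefficient is 24, so divide each of its coefficients by 24 to get the monic form.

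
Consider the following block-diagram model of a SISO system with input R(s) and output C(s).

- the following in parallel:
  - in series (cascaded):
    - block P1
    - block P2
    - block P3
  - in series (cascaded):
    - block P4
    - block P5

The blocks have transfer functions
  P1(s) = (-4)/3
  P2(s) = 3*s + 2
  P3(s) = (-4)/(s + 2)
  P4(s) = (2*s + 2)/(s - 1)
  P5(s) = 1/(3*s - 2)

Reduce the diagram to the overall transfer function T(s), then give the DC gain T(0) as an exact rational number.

Step 1 - series reduction of P1, P2, P3 = (48*s + 32)/(3*s + 6)
Step 2 - multiply P4, P5 (series) = (2*s + 2)/(3*s^2 - 5*s + 2)
Step 3 - reduce the parallel group (P1*P2*P3), (P4*P5) = (144*s^3 - 138*s^2 - 46*s + 76)/(9*s^3 + 3*s^2 - 24*s + 12)
Step 3 gives the overall T(s). Then T(0) = 76/12 = 19/3.

Final answer: 19/3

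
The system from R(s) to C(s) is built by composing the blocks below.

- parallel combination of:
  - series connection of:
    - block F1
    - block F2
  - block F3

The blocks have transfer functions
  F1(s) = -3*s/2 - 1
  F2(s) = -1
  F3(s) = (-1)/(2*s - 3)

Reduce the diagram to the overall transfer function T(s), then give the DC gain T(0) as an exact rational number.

Step 1. reduce the series chain F1, F2; result 3*s/2 + 1
Step 2. add (F1*F2), F3 (parallel); result (6*s^2 - 5*s - 8)/(4*s - 6)
Step 2 gives the overall T(s). Then T(0) = -8/(-6) = 4/3.

Final answer: 4/3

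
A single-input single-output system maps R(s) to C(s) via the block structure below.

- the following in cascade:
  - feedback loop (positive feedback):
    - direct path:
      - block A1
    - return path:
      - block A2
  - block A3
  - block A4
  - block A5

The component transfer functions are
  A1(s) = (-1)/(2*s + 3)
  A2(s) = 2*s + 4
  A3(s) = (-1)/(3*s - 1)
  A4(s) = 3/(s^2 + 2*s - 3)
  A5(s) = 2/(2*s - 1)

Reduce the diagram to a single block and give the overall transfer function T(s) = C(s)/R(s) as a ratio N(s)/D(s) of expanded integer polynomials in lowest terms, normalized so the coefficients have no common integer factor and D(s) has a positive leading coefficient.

[1] feedback reduction of A1, A2: (-1)/(4*s + 7)
[2] combine [A1/(1-A1*A2)], A3, A4, A5 in series: this yields T(s), and no further normalization is needed

Therefore the answer is 6/(24*s^5 + 70*s^4 - 59*s^3 - 121*s^2 + 107*s - 21).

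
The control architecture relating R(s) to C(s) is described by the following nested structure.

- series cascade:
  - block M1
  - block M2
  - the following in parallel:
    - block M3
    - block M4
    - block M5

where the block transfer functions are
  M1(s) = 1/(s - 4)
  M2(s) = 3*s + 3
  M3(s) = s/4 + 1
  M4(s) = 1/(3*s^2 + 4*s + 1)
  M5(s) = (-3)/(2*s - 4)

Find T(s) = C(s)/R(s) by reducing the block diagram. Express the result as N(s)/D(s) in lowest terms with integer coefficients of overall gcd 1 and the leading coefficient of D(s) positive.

[1] sum the parallel branches M3, M4, M5 = (3*s^4 + 10*s^3 - 33*s^2 - 50*s - 22)/(12*s^3 - 8*s^2 - 28*s - 8)
[2] cascade M1, M2, (M3+M4+M5), which is the overall transfer function T(s) = C(s)/R(s) in lowest terms

Therefore the answer is (9*s^4 + 30*s^3 - 99*s^2 - 150*s - 66)/(12*s^3 - 68*s^2 + 72*s + 32).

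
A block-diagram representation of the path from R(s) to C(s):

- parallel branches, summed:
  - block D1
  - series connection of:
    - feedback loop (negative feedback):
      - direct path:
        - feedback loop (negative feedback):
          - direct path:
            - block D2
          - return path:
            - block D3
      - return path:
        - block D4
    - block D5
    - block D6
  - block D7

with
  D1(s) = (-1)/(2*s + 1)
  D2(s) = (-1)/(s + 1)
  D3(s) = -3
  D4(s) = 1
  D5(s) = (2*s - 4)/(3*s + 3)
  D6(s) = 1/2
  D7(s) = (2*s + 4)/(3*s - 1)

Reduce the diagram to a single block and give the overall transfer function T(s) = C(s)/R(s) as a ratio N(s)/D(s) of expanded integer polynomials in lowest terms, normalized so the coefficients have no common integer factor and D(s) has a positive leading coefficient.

Step 1 - reduce the feedback loop with forward D2 and return D3 -> (-1)/(s + 4)
Step 2 - close the feedback loop around [D2/(1+D2*D3)], D4 -> (-1)/(s + 3)
Step 3 - reduce the series chain [[D2/(1+D2*D3)]/(1+[D2/(1+D2*D3)]*D4)], D5, D6 -> (2 - s)/(3*s^2 + 12*s + 9)
Step 4 - reduce the parallel group D1, ([[D2/(1+D2*D3)]/(1+[D2/(1+D2*D3)]*D4)]*D5*D6), D7, giving the overall T(s)

Final answer: (12*s^4 + 63*s^3 + 146*s^2 + 126*s + 43)/(18*s^4 + 75*s^3 + 63*s^2 - 3*s - 9)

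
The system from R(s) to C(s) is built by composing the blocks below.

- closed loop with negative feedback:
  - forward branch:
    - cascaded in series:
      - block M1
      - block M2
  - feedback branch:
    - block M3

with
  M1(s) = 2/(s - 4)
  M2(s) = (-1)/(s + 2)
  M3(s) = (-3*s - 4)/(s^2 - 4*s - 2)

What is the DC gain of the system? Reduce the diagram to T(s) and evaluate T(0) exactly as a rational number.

The answer is 1/6.

Reasoning:
Step 1: series reduction of M1, M2: (-2)/(s^2 - 2*s - 8)
Step 2: reduce the feedback loop with forward (M1*M2) and return M3: (-2*s^2 + 8*s + 4)/(s^4 - 6*s^3 - 2*s^2 + 42*s + 24)
That last expression is T(s); at s = 0 only the constant terms survive, so T(0) = 4/24 = 1/6.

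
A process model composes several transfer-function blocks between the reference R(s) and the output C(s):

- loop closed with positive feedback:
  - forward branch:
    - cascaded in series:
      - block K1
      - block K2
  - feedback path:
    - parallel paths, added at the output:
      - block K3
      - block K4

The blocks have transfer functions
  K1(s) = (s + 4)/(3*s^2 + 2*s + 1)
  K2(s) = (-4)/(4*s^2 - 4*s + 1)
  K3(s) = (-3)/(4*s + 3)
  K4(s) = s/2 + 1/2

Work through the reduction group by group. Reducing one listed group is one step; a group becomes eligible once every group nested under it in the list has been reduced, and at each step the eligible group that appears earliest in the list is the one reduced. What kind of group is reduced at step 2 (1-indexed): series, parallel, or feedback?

Reducing step by step:

Step 1. cascade K1, K2
Step 2. reduce the parallel group K3, K4
Step 3. collapse the loop ((K1*K2) forward, (K3+K4) return)
So the answer for step 2 is parallel.

Answer: parallel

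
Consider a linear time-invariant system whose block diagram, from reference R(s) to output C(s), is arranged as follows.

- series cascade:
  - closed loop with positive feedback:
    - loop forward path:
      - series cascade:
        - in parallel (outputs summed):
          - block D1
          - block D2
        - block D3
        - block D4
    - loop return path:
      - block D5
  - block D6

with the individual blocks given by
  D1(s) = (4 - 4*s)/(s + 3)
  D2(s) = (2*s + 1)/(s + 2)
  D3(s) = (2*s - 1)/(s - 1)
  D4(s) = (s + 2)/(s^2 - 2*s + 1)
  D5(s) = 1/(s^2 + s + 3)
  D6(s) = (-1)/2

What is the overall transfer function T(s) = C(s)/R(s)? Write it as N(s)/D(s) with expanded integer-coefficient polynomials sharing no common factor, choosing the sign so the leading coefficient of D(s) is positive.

[1] sum the parallel branches D1, D2, giving (-2*s^2 + 3*s + 11)/(s^2 + 5*s + 6)
[2] combine (D1+D2), D3, D4 in series, giving (-4*s^3 + 8*s^2 + 19*s - 11)/(s^4 - 6*s^2 + 8*s - 3)
[3] collapse the loop (((D1+D2)*D3*D4) forward, D5 return), giving (-4*s^5 + 4*s^4 + 15*s^3 + 32*s^2 + 46*s - 33)/(s^6 + s^5 - 3*s^4 + 6*s^3 - 21*s^2 + 2*s + 2)
[4] cascade [((D1+D2)*D3*D4)/(1-((D1+D2)*D3*D4)*D5)], D6, giving the overall T(s)

Therefore the answer is (4*s^5 - 4*s^4 - 15*s^3 - 32*s^2 - 46*s + 33)/(2*s^6 + 2*s^5 - 6*s^4 + 12*s^3 - 42*s^2 + 4*s + 4).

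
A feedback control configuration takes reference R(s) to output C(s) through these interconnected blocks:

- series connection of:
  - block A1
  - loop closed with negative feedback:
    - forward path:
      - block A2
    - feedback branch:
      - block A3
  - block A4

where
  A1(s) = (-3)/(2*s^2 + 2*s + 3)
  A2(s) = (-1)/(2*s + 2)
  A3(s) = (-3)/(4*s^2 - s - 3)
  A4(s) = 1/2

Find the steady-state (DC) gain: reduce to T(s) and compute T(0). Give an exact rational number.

(1) close the feedback loop around A2, A3 -> (-4*s^2 + s + 3)/(8*s^3 + 6*s^2 - 8*s - 3)
(2) multiply A1, [A2/(1+A2*A3)], A4 (series) -> (12*s^2 - 3*s - 9)/(32*s^5 + 56*s^4 + 40*s^3 - 8*s^2 - 60*s - 18)
Evaluating the step-2 result (the overall T(s)) at s = 0 gives T(0) = -9/(-18) = 1/2.

Therefore the answer is 1/2.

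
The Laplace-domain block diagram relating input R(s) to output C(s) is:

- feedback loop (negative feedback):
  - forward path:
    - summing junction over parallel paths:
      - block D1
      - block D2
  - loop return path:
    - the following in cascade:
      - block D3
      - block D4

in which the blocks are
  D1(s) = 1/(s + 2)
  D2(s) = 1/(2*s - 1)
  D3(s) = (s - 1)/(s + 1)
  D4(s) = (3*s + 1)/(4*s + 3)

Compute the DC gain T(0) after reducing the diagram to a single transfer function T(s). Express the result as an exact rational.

Step 1: reduce the parallel group D1, D2, giving (3*s + 1)/(2*s^2 + 3*s - 2)
Step 2: series reduction of D3, D4, giving (3*s^2 - 2*s - 1)/(4*s^2 + 7*s + 3)
Step 3: feedback reduction of (D1+D2), (D3*D4), giving (12*s^3 + 25*s^2 + 16*s + 3)/(8*s^4 + 35*s^3 + 16*s^2 - 10*s - 7)
Step 3 gives the overall T(s). Then T(0) = 3/(-7) = -3/7.

Final answer: -3/7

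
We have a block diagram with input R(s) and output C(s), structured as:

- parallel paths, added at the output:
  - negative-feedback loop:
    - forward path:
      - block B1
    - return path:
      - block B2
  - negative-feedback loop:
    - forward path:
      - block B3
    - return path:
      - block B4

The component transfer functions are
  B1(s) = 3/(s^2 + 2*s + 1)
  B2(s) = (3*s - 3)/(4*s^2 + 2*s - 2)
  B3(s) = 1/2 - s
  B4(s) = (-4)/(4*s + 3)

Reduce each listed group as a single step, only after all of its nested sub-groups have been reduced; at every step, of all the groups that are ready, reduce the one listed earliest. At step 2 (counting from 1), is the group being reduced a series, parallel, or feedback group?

Reducing step by step:

1. apply the feedback formula to B1, B2
2. collapse the loop (B3 forward, B4 return)
3. reduce the parallel group [B1/(1+B1*B2)], [B3/(1+B3*B4)]
So the answer for step 2 is feedback.

Answer: feedback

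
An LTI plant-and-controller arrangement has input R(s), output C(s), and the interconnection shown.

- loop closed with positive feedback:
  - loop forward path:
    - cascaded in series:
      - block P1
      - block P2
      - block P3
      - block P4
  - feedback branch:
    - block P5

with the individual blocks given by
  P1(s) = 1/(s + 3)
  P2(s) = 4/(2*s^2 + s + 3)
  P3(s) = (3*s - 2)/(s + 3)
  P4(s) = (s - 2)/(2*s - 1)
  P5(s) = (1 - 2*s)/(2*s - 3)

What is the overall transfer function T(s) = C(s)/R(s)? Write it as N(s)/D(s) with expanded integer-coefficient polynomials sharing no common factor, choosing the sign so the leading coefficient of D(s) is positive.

[1] series reduction of P1, P2, P3, P4: (12*s^2 - 32*s + 16)/(4*s^5 + 24*s^4 + 41*s^3 + 27*s^2 + 27*s - 27)
[2] apply the feedback formula to (P1*P2*P3*P4), P5 - this is the overall T(s), already in the required normalized form

Hence the answer: (24*s^3 - 100*s^2 + 128*s - 48)/(8*s^6 + 36*s^5 + 10*s^4 - 45*s^3 - 103*s^2 - 71*s + 65)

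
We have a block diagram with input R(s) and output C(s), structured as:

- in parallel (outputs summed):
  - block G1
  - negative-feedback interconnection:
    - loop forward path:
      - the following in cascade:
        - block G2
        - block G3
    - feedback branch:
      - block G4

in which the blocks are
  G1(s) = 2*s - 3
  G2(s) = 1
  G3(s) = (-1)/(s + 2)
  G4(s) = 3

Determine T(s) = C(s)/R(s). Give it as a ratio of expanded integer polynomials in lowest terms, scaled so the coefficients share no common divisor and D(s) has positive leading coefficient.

[1] cascade G2, G3 -> (-1)/(s + 2)
[2] close the feedback loop around (G2*G3), G4 -> (-1)/(s - 1)
[3] reduce the parallel group G1, [(G2*G3)/(1+(G2*G3)*G4)] - this is the overall T(s), already in the required normalized form

Answer: (2*s^2 - 5*s + 2)/(s - 1)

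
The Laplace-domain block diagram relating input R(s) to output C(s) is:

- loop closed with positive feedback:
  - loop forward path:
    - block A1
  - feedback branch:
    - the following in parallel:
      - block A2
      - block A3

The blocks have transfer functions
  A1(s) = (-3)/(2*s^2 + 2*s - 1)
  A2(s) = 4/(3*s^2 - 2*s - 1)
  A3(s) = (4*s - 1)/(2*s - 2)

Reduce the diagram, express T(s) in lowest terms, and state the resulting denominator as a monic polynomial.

(1) add A2, A3 (parallel) = (12*s^2 + s + 7)/(6*s^2 - 4*s - 2)
(2) apply the feedback formula to A1, (A2+A3) = (-18*s^2 + 12*s + 6)/(12*s^4 + 4*s^3 + 18*s^2 + 3*s + 23)
No further cancellation is possible in the step-2 result, so that is T(s). Its denominator becomes monic after dividing by the leading coefficient 12.

Answer: s^4 + s^3/3 + 3*s^2/2 + s/4 + 23/12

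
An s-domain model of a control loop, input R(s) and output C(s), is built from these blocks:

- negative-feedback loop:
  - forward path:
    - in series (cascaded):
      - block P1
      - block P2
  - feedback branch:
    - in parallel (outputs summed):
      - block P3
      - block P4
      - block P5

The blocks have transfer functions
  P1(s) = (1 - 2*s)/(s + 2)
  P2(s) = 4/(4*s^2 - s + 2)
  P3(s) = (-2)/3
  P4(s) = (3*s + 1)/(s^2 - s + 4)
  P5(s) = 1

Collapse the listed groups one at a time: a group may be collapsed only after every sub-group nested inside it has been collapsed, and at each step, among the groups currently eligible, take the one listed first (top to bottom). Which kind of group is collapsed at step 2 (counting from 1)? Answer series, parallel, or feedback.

The answer is parallel.

Reasoning:
(1) cascade P1, P2
(2) sum the parallel branches P3, P4, P5
(3) feedback reduction of (P1*P2), (P3+P4+P5)
So the answer for step 2 is parallel.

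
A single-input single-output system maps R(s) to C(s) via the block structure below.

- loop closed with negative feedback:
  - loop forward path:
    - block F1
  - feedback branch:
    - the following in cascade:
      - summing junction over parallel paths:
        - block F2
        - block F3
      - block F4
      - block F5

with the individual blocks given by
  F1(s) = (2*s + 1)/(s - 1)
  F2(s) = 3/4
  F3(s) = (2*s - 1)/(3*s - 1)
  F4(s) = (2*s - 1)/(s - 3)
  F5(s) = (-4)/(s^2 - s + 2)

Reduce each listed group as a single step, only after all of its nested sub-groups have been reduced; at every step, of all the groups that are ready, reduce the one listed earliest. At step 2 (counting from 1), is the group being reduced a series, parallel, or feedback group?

Step 1 - sum the parallel branches F2, F3
Step 2 - combine (F2+F3), F4, F5 in series
Step 3 - apply the feedback formula to F1, ((F2+F3)*F4*F5)
The group at step 2 is a series group.

Hence the answer: series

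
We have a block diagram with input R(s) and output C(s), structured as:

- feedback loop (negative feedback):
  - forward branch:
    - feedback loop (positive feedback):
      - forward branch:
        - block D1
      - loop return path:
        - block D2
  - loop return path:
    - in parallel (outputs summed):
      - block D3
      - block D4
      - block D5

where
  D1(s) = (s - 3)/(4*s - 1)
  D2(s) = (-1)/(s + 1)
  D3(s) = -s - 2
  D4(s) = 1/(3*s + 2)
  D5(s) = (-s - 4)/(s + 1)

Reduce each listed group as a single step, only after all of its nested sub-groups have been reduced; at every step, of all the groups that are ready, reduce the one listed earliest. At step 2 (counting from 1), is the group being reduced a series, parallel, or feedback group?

Reducing step by step:

[1] collapse the loop (D1 forward, D2 return)
[2] parallel reduction of D3, D4, D5
[3] collapse the loop ([D1/(1-D1*D2)] forward, (D3+D4+D5) return)
The group at step 2 is a parallel group.

Answer: parallel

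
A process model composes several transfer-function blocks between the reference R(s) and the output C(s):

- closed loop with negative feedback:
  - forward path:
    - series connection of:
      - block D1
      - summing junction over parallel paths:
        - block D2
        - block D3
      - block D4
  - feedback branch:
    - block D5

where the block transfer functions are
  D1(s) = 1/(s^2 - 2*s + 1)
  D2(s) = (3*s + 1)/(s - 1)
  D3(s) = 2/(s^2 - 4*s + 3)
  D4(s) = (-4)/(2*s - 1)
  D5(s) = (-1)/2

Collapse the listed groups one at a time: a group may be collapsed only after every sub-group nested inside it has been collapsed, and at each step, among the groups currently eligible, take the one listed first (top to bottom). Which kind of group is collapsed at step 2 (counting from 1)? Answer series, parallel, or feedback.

Answer: series

Working:
[1] sum the parallel branches D2, D3
[2] combine D1, (D2+D3), D4 in series
[3] apply the feedback formula to (D1*(D2+D3)*D4), D5
So the answer for step 2 is series.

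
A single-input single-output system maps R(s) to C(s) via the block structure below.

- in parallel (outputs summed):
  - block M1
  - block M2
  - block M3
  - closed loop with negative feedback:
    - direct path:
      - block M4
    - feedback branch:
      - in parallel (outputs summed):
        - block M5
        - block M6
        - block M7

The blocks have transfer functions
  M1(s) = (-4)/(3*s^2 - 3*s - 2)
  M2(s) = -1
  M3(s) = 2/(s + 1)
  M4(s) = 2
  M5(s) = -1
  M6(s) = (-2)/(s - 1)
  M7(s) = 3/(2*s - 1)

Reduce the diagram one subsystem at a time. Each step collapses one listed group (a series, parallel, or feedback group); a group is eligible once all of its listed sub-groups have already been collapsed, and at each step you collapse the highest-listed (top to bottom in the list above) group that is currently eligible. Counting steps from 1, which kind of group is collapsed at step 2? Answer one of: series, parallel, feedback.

The answer is feedback.

Reasoning:
[1] reduce the parallel group M5, M6, M7
[2] reduce the feedback loop with forward M4 and return (M5+M6+M7)
[3] reduce the parallel group M1, M2, M3, [M4/(1+M4*(M5+M6+M7))]
Step 2: feedback.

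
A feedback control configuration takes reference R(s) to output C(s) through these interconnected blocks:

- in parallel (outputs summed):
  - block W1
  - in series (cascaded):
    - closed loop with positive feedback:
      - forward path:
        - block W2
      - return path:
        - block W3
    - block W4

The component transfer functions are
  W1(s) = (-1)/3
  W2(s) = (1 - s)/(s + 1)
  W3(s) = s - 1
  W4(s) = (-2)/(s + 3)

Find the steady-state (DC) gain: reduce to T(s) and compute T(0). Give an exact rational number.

1. collapse the loop (W2 forward, W3 return) = (1 - s)/(s^2 - s + 2)
2. multiply [W2/(1-W2*W3)], W4 (series) = (2*s - 2)/(s^3 + 2*s^2 - s + 6)
3. sum the parallel branches W1, ([W2/(1-W2*W3)]*W4) = (-s^3 - 2*s^2 + 7*s - 12)/(3*s^3 + 6*s^2 - 3*s + 18)
Evaluating the step-3 result (the overall T(s)) at s = 0 gives T(0) = -12/18 = -2/3.

Answer: -2/3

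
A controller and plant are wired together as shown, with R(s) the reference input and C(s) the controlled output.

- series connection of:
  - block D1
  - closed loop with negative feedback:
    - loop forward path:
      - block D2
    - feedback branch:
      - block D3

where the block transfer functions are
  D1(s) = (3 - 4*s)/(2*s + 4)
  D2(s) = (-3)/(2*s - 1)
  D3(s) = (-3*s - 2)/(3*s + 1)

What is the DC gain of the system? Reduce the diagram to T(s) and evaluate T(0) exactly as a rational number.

First reduce the diagram to T(s).

[1] feedback reduction of D2, D3 = (-9*s - 3)/(6*s^2 + 8*s + 5)
[2] cascade D1, [D2/(1+D2*D3)] = (36*s^2 - 15*s - 9)/(12*s^3 + 40*s^2 + 42*s + 20)
The step-2 result is T(s). Setting s = 0: T(0) = -9/20.

Answer: -9/20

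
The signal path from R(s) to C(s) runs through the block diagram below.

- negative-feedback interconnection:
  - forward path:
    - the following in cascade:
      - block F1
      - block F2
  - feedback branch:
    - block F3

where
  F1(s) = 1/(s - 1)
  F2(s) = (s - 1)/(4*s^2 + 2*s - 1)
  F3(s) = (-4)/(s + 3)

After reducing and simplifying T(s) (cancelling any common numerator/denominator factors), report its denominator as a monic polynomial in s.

Step 1. series reduction of F1, F2 -> 1/(4*s^2 + 2*s - 1)
Step 2. apply the feedback formula to (F1*F2), F3 -> (s + 3)/(4*s^3 + 14*s^2 + 5*s - 7)
Step 2 gives the fully reduced T(s), with no common factor left to cancel. The denominator's leading coefficient is 4, so divide each of its coefficients by 4 to get the monic form.

Hence the answer: s^3 + 7*s^2/2 + 5*s/4 - 7/4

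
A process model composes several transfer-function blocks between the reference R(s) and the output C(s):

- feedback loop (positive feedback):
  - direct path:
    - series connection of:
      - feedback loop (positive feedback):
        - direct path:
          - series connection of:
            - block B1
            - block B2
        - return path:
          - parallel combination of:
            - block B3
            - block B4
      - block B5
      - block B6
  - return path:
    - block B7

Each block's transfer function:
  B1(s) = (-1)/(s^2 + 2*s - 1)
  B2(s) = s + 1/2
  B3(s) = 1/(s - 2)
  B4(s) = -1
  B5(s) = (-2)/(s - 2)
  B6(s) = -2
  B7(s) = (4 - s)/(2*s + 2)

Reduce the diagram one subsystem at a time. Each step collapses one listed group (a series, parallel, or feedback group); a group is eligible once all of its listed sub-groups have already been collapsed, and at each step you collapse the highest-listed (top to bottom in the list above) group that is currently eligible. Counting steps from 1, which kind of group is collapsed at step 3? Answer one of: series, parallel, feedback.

Step 1 - series reduction of B1, B2
Step 2 - sum the parallel branches B3, B4
Step 3 - reduce the feedback loop with forward (B1*B2) and return (B3+B4)
Step 4 - combine [(B1*B2)/(1-(B1*B2)*(B3+B4))], B5, B6 in series
Step 5 - reduce the feedback loop with forward ([(B1*B2)/(1-(B1*B2)*(B3+B4))]*B5*B6) and return B7
Step 3: feedback.

Therefore the answer is feedback.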